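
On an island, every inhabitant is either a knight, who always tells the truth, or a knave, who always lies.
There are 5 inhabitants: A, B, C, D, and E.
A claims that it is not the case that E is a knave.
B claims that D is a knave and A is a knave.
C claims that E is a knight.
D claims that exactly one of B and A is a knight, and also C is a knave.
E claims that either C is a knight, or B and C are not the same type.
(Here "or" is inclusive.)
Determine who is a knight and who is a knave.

Knights: A, C, and E. Knaves: B and D.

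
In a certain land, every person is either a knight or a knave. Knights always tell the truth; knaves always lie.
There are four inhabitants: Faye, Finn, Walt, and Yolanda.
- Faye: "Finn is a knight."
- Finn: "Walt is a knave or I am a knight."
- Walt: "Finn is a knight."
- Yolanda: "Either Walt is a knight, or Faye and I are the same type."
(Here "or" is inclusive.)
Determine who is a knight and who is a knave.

Faye is a knight; "Finn is a knight" is true, as required.
Finn is a knight; "Walt is a knave or I am a knight" is true, as required.
As a knight, Walt's statement "Finn is a knight" should be true; it is.
Yolanda (knight): "either Walt is a knight, or Faye and I are the same type" — true. ✓

Faye is a knight, Finn is a knight, Walt is a knight, and Yolanda is a knight.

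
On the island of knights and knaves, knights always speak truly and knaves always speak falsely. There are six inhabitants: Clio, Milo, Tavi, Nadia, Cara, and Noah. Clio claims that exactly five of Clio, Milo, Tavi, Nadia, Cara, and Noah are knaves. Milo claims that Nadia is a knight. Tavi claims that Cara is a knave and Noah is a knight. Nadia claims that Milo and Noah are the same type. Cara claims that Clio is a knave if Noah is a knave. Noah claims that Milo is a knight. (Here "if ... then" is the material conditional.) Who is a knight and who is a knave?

Clio is a knave, Milo is a knight, Tavi is a knave, Nadia is a knight, Cara is a knight, and Noah is a knight.

As a knave, Clio's statement "exactly five of Clio, Milo, Tavi, Nadia, Cara, and Noah are knaves" should be false; it is.
Milo is a knight, and the claim "Nadia is a knight" is indeed true.
Tavi is a knave; "Cara is a knave and Noah is a knight" is false, as required.
Nadia is a knight, and the claim "Milo and Noah are the same type" is indeed true.
Cara (knight): "Clio is a knave if Noah is a knave" — true. ✓
Noah is a knight, and the claim "Milo is a knight" is indeed true.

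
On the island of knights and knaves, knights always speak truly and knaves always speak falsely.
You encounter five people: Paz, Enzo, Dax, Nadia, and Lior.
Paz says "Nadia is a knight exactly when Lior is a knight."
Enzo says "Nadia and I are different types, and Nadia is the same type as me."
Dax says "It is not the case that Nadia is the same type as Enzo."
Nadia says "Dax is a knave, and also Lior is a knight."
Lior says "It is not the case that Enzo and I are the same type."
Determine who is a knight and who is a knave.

Paz is a knight, Enzo is a knave, Dax is a knave, Nadia is a knave, and Lior is a knave.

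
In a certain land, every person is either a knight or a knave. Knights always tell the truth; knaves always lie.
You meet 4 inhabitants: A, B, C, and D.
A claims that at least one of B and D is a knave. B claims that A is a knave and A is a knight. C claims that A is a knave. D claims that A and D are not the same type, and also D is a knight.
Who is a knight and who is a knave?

Knights: A. Knaves: B, C, and D.

A is a knight, so "at least one of B and D is a knave" must be true — and it is.
B is a knave; "A is a knave and A is a knight" is false, as required.
C is a knave, so "A is a knave" must be false — and it is.
Since D is a knave, "A and D are not the same type, and also D is a knight" needs to be false, which holds.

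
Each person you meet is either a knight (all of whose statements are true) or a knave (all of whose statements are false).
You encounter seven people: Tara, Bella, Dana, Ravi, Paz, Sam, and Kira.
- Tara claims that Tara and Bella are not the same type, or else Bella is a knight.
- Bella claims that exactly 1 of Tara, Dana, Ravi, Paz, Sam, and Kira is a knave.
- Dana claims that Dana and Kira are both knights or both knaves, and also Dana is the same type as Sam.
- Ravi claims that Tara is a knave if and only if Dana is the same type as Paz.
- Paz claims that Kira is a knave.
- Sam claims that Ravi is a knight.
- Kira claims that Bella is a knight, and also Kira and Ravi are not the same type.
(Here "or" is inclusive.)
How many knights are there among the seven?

4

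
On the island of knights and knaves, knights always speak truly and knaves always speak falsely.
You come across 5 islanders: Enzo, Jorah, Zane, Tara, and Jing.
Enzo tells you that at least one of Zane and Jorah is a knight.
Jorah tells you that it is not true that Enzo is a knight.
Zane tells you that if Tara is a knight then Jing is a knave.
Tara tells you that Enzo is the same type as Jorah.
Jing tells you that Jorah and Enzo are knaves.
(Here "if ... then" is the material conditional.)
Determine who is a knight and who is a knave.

Enzo is a knight; "at least one of Zane and Jorah is a knight" is true, as required.
Jorah is a knave, and the claim "it is not true that Enzo is a knight" is indeed False.
As a knight, Zane's statement "if Tara is a knight then Jing is a knave" should be true; it is.
Tara is a knave, so "Enzo is the same type as Jorah" must be False — and it is.
Since Jing is a knave, "Jorah and Enzo are knaves" needs to be False, which holds.

Knights: Enzo and Zane. Knaves: Jorah, Tara, and Jing.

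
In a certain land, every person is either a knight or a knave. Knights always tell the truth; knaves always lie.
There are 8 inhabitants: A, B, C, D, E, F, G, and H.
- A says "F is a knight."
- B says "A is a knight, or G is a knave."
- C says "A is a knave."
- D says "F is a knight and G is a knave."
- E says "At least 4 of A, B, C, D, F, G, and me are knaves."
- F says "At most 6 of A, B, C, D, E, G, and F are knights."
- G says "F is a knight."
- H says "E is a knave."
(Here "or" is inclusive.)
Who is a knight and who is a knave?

Knights: A, B, F, G, and H. Knaves: C, D, and E.

As a knight, A's statement "F is a knight" should be True; it is.
B is a knight, so "A is a knight, or G is a knave" must be True — and it is.
C is a knave; "A is a knave" is false, as required.
Since D is a knave, "F is a knight and G is a knave" needs to be false, which holds.
As a knave, E's statement "at least 4 of A, B, C, D, F, G, and me are knaves" should be false; it is.
F is a knight; "at most 6 of A, B, C, D, E, G, and F are knights" is True, as required.
G is a knight, and the claim "F is a knight" is indeed True.
H is a knight, and the claim "E is a knave" is indeed True.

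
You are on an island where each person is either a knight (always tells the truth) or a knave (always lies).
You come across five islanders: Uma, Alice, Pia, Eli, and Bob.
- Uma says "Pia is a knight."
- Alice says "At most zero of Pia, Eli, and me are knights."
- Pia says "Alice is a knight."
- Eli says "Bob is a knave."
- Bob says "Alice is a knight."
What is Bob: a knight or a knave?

Bob is a knave.

Consistent assignments: {Uma=knave, Alice=knave, Pia=knave, Eli=knight, Bob=knave}
In every consistent assignment, Bob is a knave.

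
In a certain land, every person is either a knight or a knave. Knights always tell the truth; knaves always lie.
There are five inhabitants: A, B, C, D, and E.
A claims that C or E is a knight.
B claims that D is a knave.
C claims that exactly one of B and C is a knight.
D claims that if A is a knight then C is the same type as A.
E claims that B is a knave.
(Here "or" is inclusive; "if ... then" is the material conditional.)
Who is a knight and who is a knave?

Knights: A, C, D, and E. Knaves: B.

As a knight, A's statement "C or E is a knight" should be True; it is.
B is a knave; "D is a knave" is False, as required.
Since C is a knight, "exactly one of B and C is a knight" needs to be True, which holds.
D is a knight, and the claim "if A is a knight then C is the same type as A" is indeed True.
Since E is a knight, "B is a knave" needs to be True, which holds.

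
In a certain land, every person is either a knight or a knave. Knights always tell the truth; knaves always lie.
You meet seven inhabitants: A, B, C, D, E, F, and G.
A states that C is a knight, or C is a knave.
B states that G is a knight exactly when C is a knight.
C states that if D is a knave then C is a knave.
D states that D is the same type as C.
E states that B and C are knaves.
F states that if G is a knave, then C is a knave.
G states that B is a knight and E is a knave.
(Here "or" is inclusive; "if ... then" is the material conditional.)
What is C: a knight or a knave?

C is a knight.

Consistent assignments: {A=knight, B=knight, C=knight, D=knight, E=knave, F=knight, G=knight}; {A=knight, B=knave, C=knight, D=knight, E=knave, F=knave, G=knave}
In every consistent assignment, C is a knight.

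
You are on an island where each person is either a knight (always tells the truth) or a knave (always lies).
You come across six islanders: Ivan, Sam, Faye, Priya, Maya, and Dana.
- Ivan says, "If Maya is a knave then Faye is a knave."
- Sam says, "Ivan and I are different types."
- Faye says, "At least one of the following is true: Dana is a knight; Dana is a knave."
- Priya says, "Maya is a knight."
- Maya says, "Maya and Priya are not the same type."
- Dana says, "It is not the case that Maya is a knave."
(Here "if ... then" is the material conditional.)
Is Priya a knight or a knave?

Consistent assignments: {Ivan=knave, Sam=knight, Faye=knight, Priya=knave, Maya=knave, Dana=knave}; {Ivan=knave, Sam=knave, Faye=knight, Priya=knave, Maya=knave, Dana=knave}
In every consistent assignment, Priya is a knave.

Priya is a knave.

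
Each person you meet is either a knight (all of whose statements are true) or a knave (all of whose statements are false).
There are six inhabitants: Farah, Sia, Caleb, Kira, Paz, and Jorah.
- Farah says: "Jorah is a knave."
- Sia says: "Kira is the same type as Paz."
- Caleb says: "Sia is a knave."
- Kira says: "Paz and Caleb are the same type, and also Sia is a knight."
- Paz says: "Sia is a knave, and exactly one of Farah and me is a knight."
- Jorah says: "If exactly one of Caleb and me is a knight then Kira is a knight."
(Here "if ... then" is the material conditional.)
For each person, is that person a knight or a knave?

Farah is a knave, and the claim "Jorah is a knave" is indeed False.
As a knave, Sia's statement "Kira is the same type as Paz" should be False; it is.
Caleb is a knight; "Sia is a knave" is True, as required.
Since Kira is a knave, "Paz and Caleb are the same type, and also Sia is a knight" needs to be False, which holds.
Paz is a knight, so "Sia is a knave, and exactly one of Farah and me is a knight" must be True — and it is.
Jorah is a knight; "if exactly one of Caleb and me is a knight then Kira is a knight" is True, as required.

Knights: Caleb, Paz, and Jorah. Knaves: Farah, Sia, and Kira.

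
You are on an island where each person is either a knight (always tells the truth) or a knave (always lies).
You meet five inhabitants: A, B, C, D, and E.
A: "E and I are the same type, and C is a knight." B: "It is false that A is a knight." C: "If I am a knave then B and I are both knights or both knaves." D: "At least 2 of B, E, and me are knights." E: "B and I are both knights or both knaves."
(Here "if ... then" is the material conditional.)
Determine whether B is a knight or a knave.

B is a knight.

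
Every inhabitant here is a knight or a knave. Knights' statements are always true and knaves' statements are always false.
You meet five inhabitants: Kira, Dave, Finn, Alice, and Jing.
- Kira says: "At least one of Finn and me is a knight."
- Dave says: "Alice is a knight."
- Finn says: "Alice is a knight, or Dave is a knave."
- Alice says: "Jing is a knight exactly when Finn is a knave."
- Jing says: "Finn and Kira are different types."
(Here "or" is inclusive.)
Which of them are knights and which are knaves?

Kira is a knight, Dave is a knight, Finn is a knight, Alice is a knight, and Jing is a knave.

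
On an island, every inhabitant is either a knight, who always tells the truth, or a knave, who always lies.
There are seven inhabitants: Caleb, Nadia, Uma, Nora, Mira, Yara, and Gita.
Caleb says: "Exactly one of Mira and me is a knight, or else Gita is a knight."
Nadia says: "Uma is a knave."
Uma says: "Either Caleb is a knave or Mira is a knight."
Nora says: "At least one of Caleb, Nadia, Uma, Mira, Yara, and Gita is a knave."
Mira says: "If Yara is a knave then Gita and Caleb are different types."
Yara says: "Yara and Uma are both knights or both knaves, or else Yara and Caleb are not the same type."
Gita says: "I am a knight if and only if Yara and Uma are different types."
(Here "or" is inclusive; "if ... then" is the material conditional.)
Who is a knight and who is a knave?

Knights: Uma and Nora. Knaves: Caleb, Nadia, Mira, Yara, and Gita.

Caleb is a knave; "exactly one of Mira and me is a knight, or else Gita is a knight" is False, as required.
Nadia is a knave, and the claim "Uma is a knave" is indeed False.
As a knight, Uma's statement "either Caleb is a knave or Mira is a knight" should be True; it is.
Nora is a knight, and the claim "at least one of Caleb, Nadia, Uma, Mira, Yara, and Gita is a knave" is indeed True.
Mira is a knave; "if Yara is a knave then Gita and Caleb are different types" is False, as required.
Yara is a knave; "Yara and Uma are both knights or both knaves, or else Yara and Caleb are not the same type" is False, as required.
Since Gita is a knave, "I am a knight if and only if Yara and Uma are different types" needs to be False, which holds.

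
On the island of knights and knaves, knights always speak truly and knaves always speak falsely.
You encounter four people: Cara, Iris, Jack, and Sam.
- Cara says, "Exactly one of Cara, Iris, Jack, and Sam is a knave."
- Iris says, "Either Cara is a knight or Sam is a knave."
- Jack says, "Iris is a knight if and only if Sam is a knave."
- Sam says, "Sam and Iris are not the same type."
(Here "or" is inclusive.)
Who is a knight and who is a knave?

Suppose Cara is a knight. Then Cara's statement "exactly one of Cara, Iris, Jack, and Sam is a knave" would have to be true. Checking the 8 ways to assign the others, none is consistent with every speaker.
(For instance, with Iris=knave, Jack=knight, Sam=knight, Iris's claim "either Cara is a knight or Sam is a knave" comes out true where it would need to be false.)
So Cara must be a knave, making "exactly one of Cara, Iris, Jack, and Sam is a knave" false. Taking Cara=knave, Iris=knave, Jack=knight, Sam=knight, each remaining statement checks out:
  Iris (knave): "either Cara is a knight or Sam is a knave" — false. ✓
  Jack (knight): "Iris is a knight if and only if Sam is a knave" — true. ✓
  Sam (knight): "Sam and Iris are not the same type" — true. ✓
This is the unique consistent assignment.

Cara is a knave, Iris is a knave, Jack is a knight, and Sam is a knight.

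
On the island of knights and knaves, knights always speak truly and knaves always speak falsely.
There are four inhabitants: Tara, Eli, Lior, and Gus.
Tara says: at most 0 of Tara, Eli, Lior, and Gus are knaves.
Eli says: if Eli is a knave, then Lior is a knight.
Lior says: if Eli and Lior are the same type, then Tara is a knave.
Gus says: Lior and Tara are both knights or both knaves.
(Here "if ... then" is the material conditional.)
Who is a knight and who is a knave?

Knights: Eli and Lior. Knaves: Tara and Gus.

Suppose Tara is a knight. Then Tara's statement "at most 0 of Tara, Eli, Lior, and Gus are knaves" would have to be true. Checking the 8 ways to assign the others, none is consistent with every speaker.
(For instance, with Eli=knight, Lior=knight, Gus=knave, Tara's claim "at most 0 of Tara, Eli, Lior, and Gus are knaves" comes out false where it would need to be true.)
So Tara must be a knave, making "at most 0 of Tara, Eli, Lior, and Gus are knaves" false. Taking Tara=knave, Eli=knight, Lior=knight, Gus=knave, each remaining statement checks out:
  Eli (knight): "if Eli is a knave, then Lior is a knight" — true. ✓
  Lior (knight): "if Eli and Lior are the same type, then Tara is a knave" — true. ✓
  Gus (knave): "Lior and Tara are both knights or both knaves" — false. ✓
This is the unique consistent assignment.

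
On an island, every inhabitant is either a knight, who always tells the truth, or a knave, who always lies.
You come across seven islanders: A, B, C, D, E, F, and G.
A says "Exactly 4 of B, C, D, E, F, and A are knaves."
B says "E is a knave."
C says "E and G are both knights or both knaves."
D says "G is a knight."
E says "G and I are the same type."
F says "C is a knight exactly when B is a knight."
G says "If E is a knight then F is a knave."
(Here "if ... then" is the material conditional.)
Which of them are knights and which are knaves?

A is a knave, B is a knave, C is a knight, D is a knight, E is a knight, F is a knave, and G is a knight.

Since A is a knave, "exactly 4 of B, C, D, E, F, and A are knaves" needs to be False, which holds.
Since B is a knave, "E is a knave" needs to be False, which holds.
C is a knight; "E and G are both knights or both knaves" is True, as required.
D is a knight, and the claim "G is a knight" is indeed True.
E is a knight; "G and I are the same type" is True, as required.
F is a knave, and the claim "C is a knight exactly when B is a knight" is indeed False.
G (knight): "if E is a knight then F is a knave" — True. ✓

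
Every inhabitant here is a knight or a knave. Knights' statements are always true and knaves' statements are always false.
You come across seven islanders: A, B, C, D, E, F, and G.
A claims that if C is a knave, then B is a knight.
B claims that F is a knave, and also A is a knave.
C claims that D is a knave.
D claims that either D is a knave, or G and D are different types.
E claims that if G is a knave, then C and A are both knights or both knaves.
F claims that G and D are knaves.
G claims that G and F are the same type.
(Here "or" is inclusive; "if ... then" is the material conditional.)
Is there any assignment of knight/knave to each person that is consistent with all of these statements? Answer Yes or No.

No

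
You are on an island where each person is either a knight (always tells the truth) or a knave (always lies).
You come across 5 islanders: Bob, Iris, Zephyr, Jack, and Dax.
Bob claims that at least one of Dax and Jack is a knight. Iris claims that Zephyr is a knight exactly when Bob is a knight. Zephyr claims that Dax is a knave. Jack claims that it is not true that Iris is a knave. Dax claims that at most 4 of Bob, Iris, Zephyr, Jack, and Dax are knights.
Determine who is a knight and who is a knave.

Knights: Bob and Dax. Knaves: Iris, Zephyr, and Jack.

Suppose Bob is a knave. Then Bob's statement "at least one of Dax and Jack is a knight" would have to be false. Checking the 16 ways to assign the others, none is consistent with every speaker.
(For instance, with Iris=knave, Zephyr=knave, Jack=knave, Dax=knight, Bob's claim "at least one of Dax and Jack is a knight" comes out true where it would need to be false.)
So Bob must be a knight, making "at least one of Dax and Jack is a knight" true. Taking Bob=knight, Iris=knave, Zephyr=knave, Jack=knave, Dax=knight, each remaining statement checks out:
  Iris (knave): "Zephyr is a knight exactly when Bob is a knight" — false. ✓
  Zephyr (knave): "Dax is a knave" — false. ✓
  Jack (knave): "it is not true that Iris is a knave" — false. ✓
  Dax (knight): "at most 4 of Bob, Iris, Zephyr, Jack, and Dax are knights" — true. ✓
This is the unique consistent assignment.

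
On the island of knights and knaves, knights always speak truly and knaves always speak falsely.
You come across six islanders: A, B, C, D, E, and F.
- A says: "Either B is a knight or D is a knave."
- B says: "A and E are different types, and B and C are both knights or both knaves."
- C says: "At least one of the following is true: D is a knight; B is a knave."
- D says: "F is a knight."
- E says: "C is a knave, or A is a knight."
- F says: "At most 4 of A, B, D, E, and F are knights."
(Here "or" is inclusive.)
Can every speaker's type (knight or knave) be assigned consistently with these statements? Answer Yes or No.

One consistent assignment: A=knave, B=knave, C=knight, D=knight, E=knave, F=knight.

Yes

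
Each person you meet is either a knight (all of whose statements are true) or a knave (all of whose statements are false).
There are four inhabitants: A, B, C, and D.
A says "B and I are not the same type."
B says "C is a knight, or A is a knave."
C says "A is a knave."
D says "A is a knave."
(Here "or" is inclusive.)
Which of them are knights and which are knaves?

A is a knight; "B and I are not the same type" is True, as required.
Since B is a knave, "C is a knight, or A is a knave" needs to be False, which holds.
As a knave, C's statement "A is a knave" should be False; it is.
D is a knave; "A is a knave" is False, as required.

A is a knight, B is a knave, C is a knave, and D is a knave.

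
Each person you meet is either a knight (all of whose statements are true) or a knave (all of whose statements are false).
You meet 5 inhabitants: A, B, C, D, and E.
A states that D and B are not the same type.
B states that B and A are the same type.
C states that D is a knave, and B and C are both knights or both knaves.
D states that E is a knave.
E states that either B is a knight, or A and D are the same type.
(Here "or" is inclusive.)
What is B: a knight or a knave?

Consistent assignments: {A=knight, B=knight, C=knight, D=knave, E=knight}; {A=knight, B=knight, C=knave, D=knave, E=knight}
In every consistent assignment, B is a knight.

B is a knight.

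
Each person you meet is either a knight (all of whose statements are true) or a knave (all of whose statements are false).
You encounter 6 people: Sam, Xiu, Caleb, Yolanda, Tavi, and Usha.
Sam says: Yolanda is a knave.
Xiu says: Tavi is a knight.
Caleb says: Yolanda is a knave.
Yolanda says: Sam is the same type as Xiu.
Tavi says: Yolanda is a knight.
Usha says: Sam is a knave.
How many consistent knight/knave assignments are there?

1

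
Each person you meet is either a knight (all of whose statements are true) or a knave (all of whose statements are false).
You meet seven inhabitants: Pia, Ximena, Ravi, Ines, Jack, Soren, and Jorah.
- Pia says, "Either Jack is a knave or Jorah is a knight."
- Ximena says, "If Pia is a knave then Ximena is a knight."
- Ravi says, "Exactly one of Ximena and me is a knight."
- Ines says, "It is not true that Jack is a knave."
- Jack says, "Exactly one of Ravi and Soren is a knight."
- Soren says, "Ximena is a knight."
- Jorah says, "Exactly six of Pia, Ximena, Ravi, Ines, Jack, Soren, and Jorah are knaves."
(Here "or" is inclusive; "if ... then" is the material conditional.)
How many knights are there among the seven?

3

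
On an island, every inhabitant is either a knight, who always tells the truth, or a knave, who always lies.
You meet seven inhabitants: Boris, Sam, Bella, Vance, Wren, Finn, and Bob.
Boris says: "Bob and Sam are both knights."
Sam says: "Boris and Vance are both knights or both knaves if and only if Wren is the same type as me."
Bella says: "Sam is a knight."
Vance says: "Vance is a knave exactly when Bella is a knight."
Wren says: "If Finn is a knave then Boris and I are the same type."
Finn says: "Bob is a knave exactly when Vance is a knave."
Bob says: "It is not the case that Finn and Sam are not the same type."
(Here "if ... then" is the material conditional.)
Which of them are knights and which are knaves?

Boris is a knave, Sam is a knave, Bella is a knave, Vance is a knave, Wren is a knight, Finn is a knight, and Bob is a knave.

Boris is a knave; "Bob and Sam are both knights" is False, as required.
Since Sam is a knave, "Boris and Vance are both knights or both knaves if and only if Wren is the same type as me" needs to be False, which holds.
Since Bella is a knave, "Sam is a knight" needs to be False, which holds.
Since Vance is a knave, "Vance is a knave exactly when Bella is a knight" needs to be False, which holds.
Since Wren is a knight, "if Finn is a knave then Boris and I are the same type" needs to be true, which holds.
Finn is a knight; "Bob is a knave exactly when Vance is a knave" is true, as required.
Bob is a knave, and the claim "it is not the case that Finn and Sam are not the same type" is indeed False.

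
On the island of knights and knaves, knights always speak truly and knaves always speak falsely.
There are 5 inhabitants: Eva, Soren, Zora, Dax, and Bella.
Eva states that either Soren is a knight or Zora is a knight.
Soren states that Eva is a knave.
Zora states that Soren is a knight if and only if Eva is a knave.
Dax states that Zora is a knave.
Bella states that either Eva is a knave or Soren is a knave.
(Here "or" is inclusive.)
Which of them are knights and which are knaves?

Eva (knight): "either Soren is a knight or Zora is a knight" — True. ✓
Soren is a knave; "Eva is a knave" is false, as required.
Zora is a knight; "Soren is a knight if and only if Eva is a knave" is True, as required.
As a knave, Dax's statement "Zora is a knave" should be false; it is.
As a knight, Bella's statement "either Eva is a knave or Soren is a knave" should be True; it is.

Knights: Eva, Zora, and Bella. Knaves: Soren and Dax.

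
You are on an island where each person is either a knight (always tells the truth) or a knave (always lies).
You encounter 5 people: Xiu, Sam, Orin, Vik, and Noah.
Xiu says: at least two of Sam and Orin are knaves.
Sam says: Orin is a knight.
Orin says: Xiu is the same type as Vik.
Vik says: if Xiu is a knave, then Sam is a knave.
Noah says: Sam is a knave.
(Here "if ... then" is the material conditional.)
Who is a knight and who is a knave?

Xiu is a knave, Sam is a knight, Orin is a knight, Vik is a knave, and Noah is a knave.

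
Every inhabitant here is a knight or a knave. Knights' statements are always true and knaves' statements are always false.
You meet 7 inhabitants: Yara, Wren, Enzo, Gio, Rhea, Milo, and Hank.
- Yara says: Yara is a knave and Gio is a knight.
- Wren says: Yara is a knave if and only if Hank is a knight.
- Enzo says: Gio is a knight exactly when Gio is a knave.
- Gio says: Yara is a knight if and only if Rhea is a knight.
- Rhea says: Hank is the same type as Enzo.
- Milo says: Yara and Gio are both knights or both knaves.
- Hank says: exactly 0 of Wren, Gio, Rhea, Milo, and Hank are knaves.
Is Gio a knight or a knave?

Gio is a knave.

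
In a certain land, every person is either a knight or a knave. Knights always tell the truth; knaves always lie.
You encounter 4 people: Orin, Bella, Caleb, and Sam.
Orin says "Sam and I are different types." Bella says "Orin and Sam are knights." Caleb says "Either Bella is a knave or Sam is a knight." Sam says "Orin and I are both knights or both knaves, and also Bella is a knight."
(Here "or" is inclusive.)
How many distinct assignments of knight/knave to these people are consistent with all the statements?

Consistent assignments:
  Orin=knight, Bella=knave, Caleb=knight, Sam=knave
  Orin=knave, Bella=knave, Caleb=knight, Sam=knave

2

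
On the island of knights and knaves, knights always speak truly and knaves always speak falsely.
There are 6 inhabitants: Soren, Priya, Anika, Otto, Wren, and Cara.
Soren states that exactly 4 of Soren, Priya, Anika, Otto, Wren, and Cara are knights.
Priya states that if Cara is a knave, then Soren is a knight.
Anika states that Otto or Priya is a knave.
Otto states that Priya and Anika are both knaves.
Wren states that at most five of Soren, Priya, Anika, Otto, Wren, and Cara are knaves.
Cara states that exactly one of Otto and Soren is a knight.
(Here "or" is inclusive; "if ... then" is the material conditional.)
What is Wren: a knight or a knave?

Wren is a knight.

Consistent assignments: {Soren=knave, Priya=knave, Anika=knight, Otto=knave, Wren=knight, Cara=knave}
In every consistent assignment, Wren is a knight.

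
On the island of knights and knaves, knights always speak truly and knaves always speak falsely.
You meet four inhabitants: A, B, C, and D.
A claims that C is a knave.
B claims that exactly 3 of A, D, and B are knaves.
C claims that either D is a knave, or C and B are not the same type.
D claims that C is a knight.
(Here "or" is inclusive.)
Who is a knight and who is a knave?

Suppose A is a knight. Then A's statement "C is a knave" would have to be true. Checking the 8 ways to assign the others, none is consistent with every speaker.
(For instance, with B=knave, C=knight, D=knight, A's claim "C is a knave" comes out false where it would need to be true.)
So A must be a knave, making "C is a knave" false. Taking A=knave, B=knave, C=knight, D=knight, each remaining statement checks out:
  B (knave): "exactly 3 of A, D, and B are knaves" — false. ✓
  C (knight): "either D is a knave, or C and B are not the same type" — true. ✓
  D (knight): "C is a knight" — true. ✓
This is the unique consistent assignment.

A is a knave, B is a knave, C is a knight, and D is a knight.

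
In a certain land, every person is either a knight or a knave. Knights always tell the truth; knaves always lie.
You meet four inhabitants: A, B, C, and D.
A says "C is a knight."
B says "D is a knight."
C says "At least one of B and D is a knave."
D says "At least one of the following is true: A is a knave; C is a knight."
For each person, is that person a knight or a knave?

A (knave): "C is a knight" — false. ✓
As a knight, B's statement "D is a knight" should be true; it is.
C (knave): "at least one of B and D is a knave" — false. ✓
D is a knight; "at least one of the following is true: A is a knave; C is a knight" is true, as required.

A is a knave, B is a knight, C is a knave, and D is a knight.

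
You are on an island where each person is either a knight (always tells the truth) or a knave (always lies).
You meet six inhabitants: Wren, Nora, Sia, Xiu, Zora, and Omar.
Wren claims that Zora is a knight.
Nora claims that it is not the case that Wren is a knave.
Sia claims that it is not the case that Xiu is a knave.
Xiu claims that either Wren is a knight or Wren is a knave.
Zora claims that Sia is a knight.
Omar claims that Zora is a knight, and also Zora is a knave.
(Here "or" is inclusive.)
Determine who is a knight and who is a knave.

Knights: Wren, Nora, Sia, Xiu, and Zora. Knaves: Omar.

As a knight, Wren's statement "Zora is a knight" should be True; it is.
Nora is a knight, and the claim "it is not the case that Wren is a knave" is indeed True.
Sia is a knight, so "it is not the case that Xiu is a knave" must be True — and it is.
Xiu is a knight, so "either Wren is a knight or Wren is a knave" must be True — and it is.
Zora (knight): "Sia is a knight" — True. ✓
Omar is a knave, so "Zora is a knight, and also Zora is a knave" must be false — and it is.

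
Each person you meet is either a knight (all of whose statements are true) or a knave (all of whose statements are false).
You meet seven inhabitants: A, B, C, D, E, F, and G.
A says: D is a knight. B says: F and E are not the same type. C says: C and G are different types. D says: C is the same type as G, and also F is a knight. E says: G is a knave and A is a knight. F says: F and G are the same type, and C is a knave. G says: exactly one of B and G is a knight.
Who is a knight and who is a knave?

A is a knave, and the claim "D is a knight" is indeed false.
As a knave, B's statement "F and E are not the same type" should be false; it is.
C is a knight; "C and G are different types" is true, as required.
Since D is a knave, "C is the same type as G, and also F is a knight" needs to be false, which holds.
E is a knave, and the claim "G is a knave and A is a knight" is indeed false.
F is a knave, so "F and G are the same type, and C is a knave" must be false — and it is.
G is a knave; "exactly one of B and G is a knight" is false, as required.

A is a knave, B is a knave, C is a knight, D is a knave, E is a knave, F is a knave, and G is a knave.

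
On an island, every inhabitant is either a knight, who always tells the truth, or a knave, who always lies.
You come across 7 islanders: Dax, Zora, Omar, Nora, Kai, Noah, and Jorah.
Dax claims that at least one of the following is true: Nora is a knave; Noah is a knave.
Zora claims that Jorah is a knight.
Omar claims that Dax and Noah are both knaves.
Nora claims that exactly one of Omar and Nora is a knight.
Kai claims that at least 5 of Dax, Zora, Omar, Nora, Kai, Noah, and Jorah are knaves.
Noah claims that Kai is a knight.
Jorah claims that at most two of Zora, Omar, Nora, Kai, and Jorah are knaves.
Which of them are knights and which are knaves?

Knights: Dax, Zora, Nora, and Jorah. Knaves: Omar, Kai, and Noah.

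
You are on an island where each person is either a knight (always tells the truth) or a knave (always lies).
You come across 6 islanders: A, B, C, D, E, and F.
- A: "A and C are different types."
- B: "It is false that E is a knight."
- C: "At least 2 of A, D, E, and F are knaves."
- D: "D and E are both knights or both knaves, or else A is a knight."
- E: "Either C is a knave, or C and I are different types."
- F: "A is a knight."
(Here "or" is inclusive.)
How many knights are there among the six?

The unique consistent assignment is A=knight, B=knave, C=knave, D=knight, E=knight, F=knight.
That has 4 knights.

4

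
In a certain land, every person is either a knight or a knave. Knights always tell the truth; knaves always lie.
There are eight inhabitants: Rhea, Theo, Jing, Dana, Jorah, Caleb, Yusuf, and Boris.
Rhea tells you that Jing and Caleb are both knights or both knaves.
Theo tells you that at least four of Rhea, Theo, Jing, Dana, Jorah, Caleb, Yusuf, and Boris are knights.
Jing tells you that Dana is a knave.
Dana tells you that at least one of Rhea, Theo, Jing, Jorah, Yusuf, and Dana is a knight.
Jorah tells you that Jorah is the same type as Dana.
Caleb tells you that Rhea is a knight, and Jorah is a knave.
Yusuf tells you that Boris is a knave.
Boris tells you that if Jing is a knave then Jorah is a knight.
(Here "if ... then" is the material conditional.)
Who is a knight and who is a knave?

Rhea is a knight, Theo is a knight, Jing is a knave, Dana is a knight, Jorah is a knight, Caleb is a knave, Yusuf is a knave, and Boris is a knight.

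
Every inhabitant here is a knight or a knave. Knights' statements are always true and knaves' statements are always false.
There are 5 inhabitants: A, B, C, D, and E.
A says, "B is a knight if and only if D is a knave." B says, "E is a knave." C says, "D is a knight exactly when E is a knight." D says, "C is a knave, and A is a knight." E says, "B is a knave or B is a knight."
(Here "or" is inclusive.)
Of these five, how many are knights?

1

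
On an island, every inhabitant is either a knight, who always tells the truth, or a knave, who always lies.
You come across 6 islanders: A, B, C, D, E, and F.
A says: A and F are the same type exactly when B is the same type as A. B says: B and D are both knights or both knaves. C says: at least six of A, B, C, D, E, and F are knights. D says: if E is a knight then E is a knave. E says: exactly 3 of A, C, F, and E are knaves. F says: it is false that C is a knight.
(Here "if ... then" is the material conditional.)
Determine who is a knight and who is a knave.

A is a knight; "A and F are the same type exactly when B is the same type as A" is True, as required.
B is a knight, so "B and D are both knights or both knaves" must be True — and it is.
C is a knave; "at least six of A, B, C, D, E, and F are knights" is false, as required.
As a knight, D's statement "if E is a knight then E is a knave" should be True; it is.
Since E is a knave, "exactly 3 of A, C, F, and E are knaves" needs to be false, which holds.
F is a knight, and the claim "it is false that C is a knight" is indeed True.

A is a knight, B is a knight, C is a knave, D is a knight, E is a knave, and F is a knight.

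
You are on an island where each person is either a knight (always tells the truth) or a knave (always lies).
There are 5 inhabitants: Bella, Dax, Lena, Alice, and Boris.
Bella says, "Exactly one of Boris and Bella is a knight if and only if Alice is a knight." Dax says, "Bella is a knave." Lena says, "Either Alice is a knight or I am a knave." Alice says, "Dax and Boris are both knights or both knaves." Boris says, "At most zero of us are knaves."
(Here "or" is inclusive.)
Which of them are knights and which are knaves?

As a knight, Bella's statement "exactly one of Boris and Bella is a knight if and only if Alice is a knight" should be true; it is.
As a knave, Dax's statement "Bella is a knave" should be false; it is.
Lena is a knight, and the claim "either Alice is a knight or I am a knave" is indeed true.
Alice is a knight; "Dax and Boris are both knights or both knaves" is true, as required.
Boris is a knave, so "at most zero of us are knaves" must be false — and it is.

Knights: Bella, Lena, and Alice. Knaves: Dax and Boris.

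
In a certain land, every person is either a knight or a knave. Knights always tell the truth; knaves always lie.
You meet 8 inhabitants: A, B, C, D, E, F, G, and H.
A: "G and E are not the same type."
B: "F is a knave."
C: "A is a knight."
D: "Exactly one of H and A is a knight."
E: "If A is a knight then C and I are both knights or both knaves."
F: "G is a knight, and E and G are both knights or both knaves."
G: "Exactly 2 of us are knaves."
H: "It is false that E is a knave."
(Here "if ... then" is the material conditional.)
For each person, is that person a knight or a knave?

Knights: A, B, C, E, and H. Knaves: D, F, and G.

A is a knight; "G and E are not the same type" is true, as required.
B is a knight, so "F is a knave" must be true — and it is.
C is a knight, and the claim "A is a knight" is indeed true.
D is a knave, so "exactly one of H and A is a knight" must be False — and it is.
E (knight): "if A is a knight then C and I are both knights or both knaves" — true. ✓
F is a knave; "G is a knight, and E and G are both knights or both knaves" is False, as required.
As a knave, G's statement "exactly 2 of us are knaves" should be False; it is.
H is a knight, so "it is false that E is a knave" must be true — and it is.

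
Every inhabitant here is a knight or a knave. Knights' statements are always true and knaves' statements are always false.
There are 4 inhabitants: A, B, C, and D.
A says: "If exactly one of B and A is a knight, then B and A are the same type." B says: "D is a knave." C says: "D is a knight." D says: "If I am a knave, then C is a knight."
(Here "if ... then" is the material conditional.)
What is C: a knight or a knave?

C is a knave.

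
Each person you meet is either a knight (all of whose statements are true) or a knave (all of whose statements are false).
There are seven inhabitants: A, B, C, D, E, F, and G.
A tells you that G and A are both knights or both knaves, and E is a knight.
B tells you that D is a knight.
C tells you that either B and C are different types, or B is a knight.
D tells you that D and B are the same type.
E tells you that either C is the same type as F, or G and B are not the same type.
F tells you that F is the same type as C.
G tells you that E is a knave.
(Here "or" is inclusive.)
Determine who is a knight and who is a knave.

Knights: B, C, D, and G. Knaves: A, E, and F.

Since A is a knave, "G and A are both knights or both knaves, and E is a knight" needs to be false, which holds.
As a knight, B's statement "D is a knight" should be true; it is.
As a knight, C's statement "either B and C are different types, or B is a knight" should be true; it is.
D (knight): "D and B are the same type" — true. ✓
E is a knave; "either C is the same type as F, or G and B are not the same type" is false, as required.
F (knave): "F is the same type as C" — false. ✓
Since G is a knight, "E is a knave" needs to be true, which holds.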